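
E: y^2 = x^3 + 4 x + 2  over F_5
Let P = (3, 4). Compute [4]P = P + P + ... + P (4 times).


k = 4 = 100_2 (binary, LSB first: 001)
Double-and-add from P = (3, 4):
  bit 0 = 0: acc unchanged = O
  bit 1 = 0: acc unchanged = O
  bit 2 = 1: acc = O + (3, 4) = (3, 4)

4P = (3, 4)


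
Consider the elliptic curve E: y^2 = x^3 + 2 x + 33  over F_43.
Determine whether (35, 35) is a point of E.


Check whether y^2 = x^3 + 2 x + 33 (mod 43) for (x, y) = (35, 35).
LHS: y^2 = 35^2 mod 43 = 21
RHS: x^3 + 2 x + 33 = 35^3 + 2*35 + 33 mod 43 = 21
LHS = RHS

Yes, on the curve


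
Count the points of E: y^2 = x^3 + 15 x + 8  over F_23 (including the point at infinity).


For each x in F_23, count y with y^2 = x^3 + 15 x + 8 mod 23:
  x = 0: RHS = 8, y in [10, 13]  -> 2 point(s)
  x = 1: RHS = 1, y in [1, 22]  -> 2 point(s)
  x = 2: RHS = 0, y in [0]  -> 1 point(s)
  x = 5: RHS = 1, y in [1, 22]  -> 2 point(s)
  x = 10: RHS = 8, y in [10, 13]  -> 2 point(s)
  x = 11: RHS = 9, y in [3, 20]  -> 2 point(s)
  x = 13: RHS = 8, y in [10, 13]  -> 2 point(s)
  x = 14: RHS = 18, y in [8, 15]  -> 2 point(s)
  x = 17: RHS = 1, y in [1, 22]  -> 2 point(s)
  x = 21: RHS = 16, y in [4, 19]  -> 2 point(s)
Affine points: 19. Add the point at infinity: total = 20.

#E(F_23) = 20


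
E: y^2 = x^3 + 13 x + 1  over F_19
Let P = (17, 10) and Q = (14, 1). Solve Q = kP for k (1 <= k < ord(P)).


Enumerate multiples of P until we hit Q = (14, 1):
  1P = (17, 10)
  2P = (2, 4)
  3P = (7, 13)
  4P = (12, 17)
  5P = (14, 1)
Match found at i = 5.

k = 5


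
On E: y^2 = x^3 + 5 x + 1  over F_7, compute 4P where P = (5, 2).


k = 4 = 100_2 (binary, LSB first: 001)
Double-and-add from P = (5, 2):
  bit 0 = 0: acc unchanged = O
  bit 1 = 0: acc unchanged = O
  bit 2 = 1: acc = O + (5, 2) = (5, 2)

4P = (5, 2)


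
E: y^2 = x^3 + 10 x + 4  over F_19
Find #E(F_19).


For each x in F_19, count y with y^2 = x^3 + 10 x + 4 mod 19:
  x = 0: RHS = 4, y in [2, 17]  -> 2 point(s)
  x = 3: RHS = 4, y in [2, 17]  -> 2 point(s)
  x = 8: RHS = 7, y in [8, 11]  -> 2 point(s)
  x = 9: RHS = 6, y in [5, 14]  -> 2 point(s)
  x = 11: RHS = 1, y in [1, 18]  -> 2 point(s)
  x = 12: RHS = 9, y in [3, 16]  -> 2 point(s)
  x = 14: RHS = 0, y in [0]  -> 1 point(s)
  x = 16: RHS = 4, y in [2, 17]  -> 2 point(s)
Affine points: 15. Add the point at infinity: total = 16.

#E(F_19) = 16


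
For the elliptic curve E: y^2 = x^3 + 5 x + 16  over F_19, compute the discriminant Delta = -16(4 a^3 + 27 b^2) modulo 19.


4 a^3 + 27 b^2 = 4*5^3 + 27*16^2 = 500 + 6912 = 7412
Delta = -16 * (7412) = -118592
Delta mod 19 = 6

Delta = 6 (mod 19)


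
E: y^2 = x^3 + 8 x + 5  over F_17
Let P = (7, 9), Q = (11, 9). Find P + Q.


P != Q, so use the chord formula.
s = (y2 - y1) / (x2 - x1) = (0) / (4) mod 17 = 0
x3 = s^2 - x1 - x2 mod 17 = 0^2 - 7 - 11 = 16
y3 = s (x1 - x3) - y1 mod 17 = 0 * (7 - 16) - 9 = 8

P + Q = (16, 8)


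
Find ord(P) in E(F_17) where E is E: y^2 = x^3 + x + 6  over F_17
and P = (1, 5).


Compute successive multiples of P until we hit O:
  1P = (1, 5)
  2P = (7, 13)
  3P = (7, 4)
  4P = (1, 12)
  5P = O

ord(P) = 5


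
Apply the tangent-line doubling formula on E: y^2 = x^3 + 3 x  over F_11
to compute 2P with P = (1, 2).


Doubling: s = (3 x1^2 + a) / (2 y1)
s = (3*1^2 + 3) / (2*2) mod 11 = 7
x3 = s^2 - 2 x1 mod 11 = 7^2 - 2*1 = 3
y3 = s (x1 - x3) - y1 mod 11 = 7 * (1 - 3) - 2 = 6

2P = (3, 6)


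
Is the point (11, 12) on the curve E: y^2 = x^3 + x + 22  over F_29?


Check whether y^2 = x^3 + 1 x + 22 (mod 29) for (x, y) = (11, 12).
LHS: y^2 = 12^2 mod 29 = 28
RHS: x^3 + 1 x + 22 = 11^3 + 1*11 + 22 mod 29 = 1
LHS != RHS

No, not on the curve


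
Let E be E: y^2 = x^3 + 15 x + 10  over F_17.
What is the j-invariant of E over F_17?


Delta = -16(4 a^3 + 27 b^2) mod 17 = 16
-1728 * (4 a)^3 = -1728 * (4*15)^3 mod 17 = 5
j = 5 * 16^(-1) mod 17 = 12

j = 12 (mod 17)


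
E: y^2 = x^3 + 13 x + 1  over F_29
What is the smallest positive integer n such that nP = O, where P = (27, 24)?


Compute successive multiples of P until we hit O:
  1P = (27, 24)
  2P = (3, 3)
  3P = (12, 0)
  4P = (3, 26)
  5P = (27, 5)
  6P = O

ord(P) = 6


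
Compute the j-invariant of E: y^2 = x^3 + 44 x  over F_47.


Delta = -16(4 a^3 + 27 b^2) mod 47 = 36
-1728 * (4 a)^3 = -1728 * (4*44)^3 mod 47 = 27
j = 27 * 36^(-1) mod 47 = 36

j = 36 (mod 47)


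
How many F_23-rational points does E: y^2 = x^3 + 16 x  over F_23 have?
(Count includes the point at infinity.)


For each x in F_23, count y with y^2 = x^3 + 16 x + 0 mod 23:
  x = 0: RHS = 0, y in [0]  -> 1 point(s)
  x = 3: RHS = 6, y in [11, 12]  -> 2 point(s)
  x = 4: RHS = 13, y in [6, 17]  -> 2 point(s)
  x = 6: RHS = 13, y in [6, 17]  -> 2 point(s)
  x = 7: RHS = 18, y in [8, 15]  -> 2 point(s)
  x = 11: RHS = 12, y in [9, 14]  -> 2 point(s)
  x = 13: RHS = 13, y in [6, 17]  -> 2 point(s)
  x = 14: RHS = 1, y in [1, 22]  -> 2 point(s)
  x = 15: RHS = 4, y in [2, 21]  -> 2 point(s)
  x = 18: RHS = 2, y in [5, 18]  -> 2 point(s)
  x = 21: RHS = 6, y in [11, 12]  -> 2 point(s)
  x = 22: RHS = 6, y in [11, 12]  -> 2 point(s)
Affine points: 23. Add the point at infinity: total = 24.

#E(F_23) = 24


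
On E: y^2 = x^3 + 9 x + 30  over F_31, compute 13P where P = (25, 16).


k = 13 = 1101_2 (binary, LSB first: 1011)
Double-and-add from P = (25, 16):
  bit 0 = 1: acc = O + (25, 16) = (25, 16)
  bit 1 = 0: acc unchanged = (25, 16)
  bit 2 = 1: acc = (25, 16) + (10, 2) = (5, 13)
  bit 3 = 1: acc = (5, 13) + (13, 22) = (7, 8)

13P = (7, 8)


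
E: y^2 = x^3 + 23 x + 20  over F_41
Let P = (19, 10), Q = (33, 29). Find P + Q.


P != Q, so use the chord formula.
s = (y2 - y1) / (x2 - x1) = (19) / (14) mod 41 = 16
x3 = s^2 - x1 - x2 mod 41 = 16^2 - 19 - 33 = 40
y3 = s (x1 - x3) - y1 mod 41 = 16 * (19 - 40) - 10 = 23

P + Q = (40, 23)


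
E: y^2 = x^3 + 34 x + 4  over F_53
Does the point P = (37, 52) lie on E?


Check whether y^2 = x^3 + 34 x + 4 (mod 53) for (x, y) = (37, 52).
LHS: y^2 = 52^2 mod 53 = 1
RHS: x^3 + 34 x + 4 = 37^3 + 34*37 + 4 mod 53 = 28
LHS != RHS

No, not on the curve


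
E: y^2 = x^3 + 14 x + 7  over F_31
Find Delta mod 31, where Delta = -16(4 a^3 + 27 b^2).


4 a^3 + 27 b^2 = 4*14^3 + 27*7^2 = 10976 + 1323 = 12299
Delta = -16 * (12299) = -196784
Delta mod 31 = 4

Delta = 4 (mod 31)


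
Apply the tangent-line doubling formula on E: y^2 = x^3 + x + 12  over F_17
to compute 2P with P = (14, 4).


Doubling: s = (3 x1^2 + a) / (2 y1)
s = (3*14^2 + 1) / (2*4) mod 17 = 12
x3 = s^2 - 2 x1 mod 17 = 12^2 - 2*14 = 14
y3 = s (x1 - x3) - y1 mod 17 = 12 * (14 - 14) - 4 = 13

2P = (14, 13)


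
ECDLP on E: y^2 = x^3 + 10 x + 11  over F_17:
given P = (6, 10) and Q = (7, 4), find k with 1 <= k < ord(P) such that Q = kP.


Enumerate multiples of P until we hit Q = (7, 4):
  1P = (6, 10)
  2P = (7, 13)
  3P = (13, 3)
  4P = (16, 0)
  5P = (13, 14)
  6P = (7, 4)
Match found at i = 6.

k = 6


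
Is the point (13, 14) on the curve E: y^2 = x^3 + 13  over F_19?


Check whether y^2 = x^3 + 0 x + 13 (mod 19) for (x, y) = (13, 14).
LHS: y^2 = 14^2 mod 19 = 6
RHS: x^3 + 0 x + 13 = 13^3 + 0*13 + 13 mod 19 = 6
LHS = RHS

Yes, on the curve


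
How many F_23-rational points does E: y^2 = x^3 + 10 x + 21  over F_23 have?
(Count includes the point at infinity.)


For each x in F_23, count y with y^2 = x^3 + 10 x + 21 mod 23:
  x = 1: RHS = 9, y in [3, 20]  -> 2 point(s)
  x = 2: RHS = 3, y in [7, 16]  -> 2 point(s)
  x = 3: RHS = 9, y in [3, 20]  -> 2 point(s)
  x = 5: RHS = 12, y in [9, 14]  -> 2 point(s)
  x = 9: RHS = 12, y in [9, 14]  -> 2 point(s)
  x = 11: RHS = 13, y in [6, 17]  -> 2 point(s)
  x = 12: RHS = 6, y in [11, 12]  -> 2 point(s)
  x = 13: RHS = 2, y in [5, 18]  -> 2 point(s)
  x = 15: RHS = 4, y in [2, 21]  -> 2 point(s)
  x = 19: RHS = 9, y in [3, 20]  -> 2 point(s)
  x = 21: RHS = 16, y in [4, 19]  -> 2 point(s)
Affine points: 22. Add the point at infinity: total = 23.

#E(F_23) = 23


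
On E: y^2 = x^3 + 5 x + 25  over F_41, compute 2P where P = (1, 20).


Doubling: s = (3 x1^2 + a) / (2 y1)
s = (3*1^2 + 5) / (2*20) mod 41 = 33
x3 = s^2 - 2 x1 mod 41 = 33^2 - 2*1 = 21
y3 = s (x1 - x3) - y1 mod 41 = 33 * (1 - 21) - 20 = 17

2P = (21, 17)


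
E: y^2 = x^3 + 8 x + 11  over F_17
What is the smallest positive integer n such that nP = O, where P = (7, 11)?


Compute successive multiples of P until we hit O:
  1P = (7, 11)
  2P = (12, 4)
  3P = (2, 16)
  4P = (9, 8)
  5P = (16, 11)
  6P = (11, 6)
  7P = (8, 3)
  8P = (15, 2)
  ... (continuing to 18P)
  18P = O

ord(P) = 18


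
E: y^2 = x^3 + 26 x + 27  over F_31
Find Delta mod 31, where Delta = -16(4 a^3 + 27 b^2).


4 a^3 + 27 b^2 = 4*26^3 + 27*27^2 = 70304 + 19683 = 89987
Delta = -16 * (89987) = -1439792
Delta mod 31 = 3

Delta = 3 (mod 31)


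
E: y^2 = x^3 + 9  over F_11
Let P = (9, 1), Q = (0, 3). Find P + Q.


P != Q, so use the chord formula.
s = (y2 - y1) / (x2 - x1) = (2) / (2) mod 11 = 1
x3 = s^2 - x1 - x2 mod 11 = 1^2 - 9 - 0 = 3
y3 = s (x1 - x3) - y1 mod 11 = 1 * (9 - 3) - 1 = 5

P + Q = (3, 5)


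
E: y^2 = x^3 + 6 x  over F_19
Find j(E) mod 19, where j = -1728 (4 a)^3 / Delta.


Delta = -16(4 a^3 + 27 b^2) mod 19 = 8
-1728 * (4 a)^3 = -1728 * (4*6)^3 mod 19 = 11
j = 11 * 8^(-1) mod 19 = 18

j = 18 (mod 19)


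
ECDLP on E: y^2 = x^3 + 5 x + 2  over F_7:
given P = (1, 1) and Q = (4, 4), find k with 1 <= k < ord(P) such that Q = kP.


Enumerate multiples of P until we hit Q = (4, 4):
  1P = (1, 1)
  2P = (0, 3)
  3P = (3, 3)
  4P = (4, 3)
  5P = (4, 4)
Match found at i = 5.

k = 5


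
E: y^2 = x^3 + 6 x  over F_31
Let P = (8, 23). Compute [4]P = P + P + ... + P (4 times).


k = 4 = 100_2 (binary, LSB first: 001)
Double-and-add from P = (8, 23):
  bit 0 = 0: acc unchanged = O
  bit 1 = 0: acc unchanged = O
  bit 2 = 1: acc = O + (14, 21) = (14, 21)

4P = (14, 21)


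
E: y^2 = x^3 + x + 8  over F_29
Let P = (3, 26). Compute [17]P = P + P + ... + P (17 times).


k = 17 = 10001_2 (binary, LSB first: 10001)
Double-and-add from P = (3, 26):
  bit 0 = 1: acc = O + (3, 26) = (3, 26)
  bit 1 = 0: acc unchanged = (3, 26)
  bit 2 = 0: acc unchanged = (3, 26)
  bit 3 = 0: acc unchanged = (3, 26)
  bit 4 = 1: acc = (3, 26) + (11, 25) = (20, 16)

17P = (20, 16)


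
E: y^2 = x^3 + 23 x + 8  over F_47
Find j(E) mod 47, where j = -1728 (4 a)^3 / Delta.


Delta = -16(4 a^3 + 27 b^2) mod 47 = 43
-1728 * (4 a)^3 = -1728 * (4*23)^3 mod 47 = 6
j = 6 * 43^(-1) mod 47 = 22

j = 22 (mod 47)


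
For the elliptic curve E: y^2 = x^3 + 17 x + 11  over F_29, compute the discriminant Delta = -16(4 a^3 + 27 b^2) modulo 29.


4 a^3 + 27 b^2 = 4*17^3 + 27*11^2 = 19652 + 3267 = 22919
Delta = -16 * (22919) = -366704
Delta mod 29 = 1

Delta = 1 (mod 29)


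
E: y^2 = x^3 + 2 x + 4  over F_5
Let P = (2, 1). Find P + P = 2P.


Doubling: s = (3 x1^2 + a) / (2 y1)
s = (3*2^2 + 2) / (2*1) mod 5 = 2
x3 = s^2 - 2 x1 mod 5 = 2^2 - 2*2 = 0
y3 = s (x1 - x3) - y1 mod 5 = 2 * (2 - 0) - 1 = 3

2P = (0, 3)


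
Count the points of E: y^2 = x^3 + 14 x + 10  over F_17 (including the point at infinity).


For each x in F_17, count y with y^2 = x^3 + 14 x + 10 mod 17:
  x = 1: RHS = 8, y in [5, 12]  -> 2 point(s)
  x = 5: RHS = 1, y in [1, 16]  -> 2 point(s)
  x = 6: RHS = 4, y in [2, 15]  -> 2 point(s)
  x = 7: RHS = 9, y in [3, 14]  -> 2 point(s)
  x = 9: RHS = 15, y in [7, 10]  -> 2 point(s)
  x = 11: RHS = 16, y in [4, 13]  -> 2 point(s)
  x = 12: RHS = 2, y in [6, 11]  -> 2 point(s)
  x = 13: RHS = 9, y in [3, 14]  -> 2 point(s)
  x = 14: RHS = 9, y in [3, 14]  -> 2 point(s)
  x = 15: RHS = 8, y in [5, 12]  -> 2 point(s)
Affine points: 20. Add the point at infinity: total = 21.

#E(F_17) = 21


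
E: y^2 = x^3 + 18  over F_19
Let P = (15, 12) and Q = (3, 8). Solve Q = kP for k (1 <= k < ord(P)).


Enumerate multiples of P until we hit Q = (3, 8):
  1P = (15, 12)
  2P = (12, 13)
  3P = (9, 5)
  4P = (18, 13)
  5P = (3, 11)
  6P = (8, 6)
  7P = (1, 0)
  8P = (8, 13)
  9P = (3, 8)
Match found at i = 9.

k = 9


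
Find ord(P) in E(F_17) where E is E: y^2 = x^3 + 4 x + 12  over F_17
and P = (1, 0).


Compute successive multiples of P until we hit O:
  1P = (1, 0)
  2P = O

ord(P) = 2


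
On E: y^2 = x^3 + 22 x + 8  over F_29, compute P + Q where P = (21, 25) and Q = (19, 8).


P != Q, so use the chord formula.
s = (y2 - y1) / (x2 - x1) = (12) / (27) mod 29 = 23
x3 = s^2 - x1 - x2 mod 29 = 23^2 - 21 - 19 = 25
y3 = s (x1 - x3) - y1 mod 29 = 23 * (21 - 25) - 25 = 28

P + Q = (25, 28)


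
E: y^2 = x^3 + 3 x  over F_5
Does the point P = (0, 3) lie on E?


Check whether y^2 = x^3 + 3 x + 0 (mod 5) for (x, y) = (0, 3).
LHS: y^2 = 3^2 mod 5 = 4
RHS: x^3 + 3 x + 0 = 0^3 + 3*0 + 0 mod 5 = 0
LHS != RHS

No, not on the curve


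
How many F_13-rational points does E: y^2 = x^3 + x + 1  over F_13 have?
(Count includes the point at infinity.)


For each x in F_13, count y with y^2 = x^3 + 1 x + 1 mod 13:
  x = 0: RHS = 1, y in [1, 12]  -> 2 point(s)
  x = 1: RHS = 3, y in [4, 9]  -> 2 point(s)
  x = 4: RHS = 4, y in [2, 11]  -> 2 point(s)
  x = 5: RHS = 1, y in [1, 12]  -> 2 point(s)
  x = 7: RHS = 0, y in [0]  -> 1 point(s)
  x = 8: RHS = 1, y in [1, 12]  -> 2 point(s)
  x = 10: RHS = 10, y in [6, 7]  -> 2 point(s)
  x = 11: RHS = 4, y in [2, 11]  -> 2 point(s)
  x = 12: RHS = 12, y in [5, 8]  -> 2 point(s)
Affine points: 17. Add the point at infinity: total = 18.

#E(F_13) = 18


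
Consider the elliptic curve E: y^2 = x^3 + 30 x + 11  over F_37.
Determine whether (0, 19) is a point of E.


Check whether y^2 = x^3 + 30 x + 11 (mod 37) for (x, y) = (0, 19).
LHS: y^2 = 19^2 mod 37 = 28
RHS: x^3 + 30 x + 11 = 0^3 + 30*0 + 11 mod 37 = 11
LHS != RHS

No, not on the curve


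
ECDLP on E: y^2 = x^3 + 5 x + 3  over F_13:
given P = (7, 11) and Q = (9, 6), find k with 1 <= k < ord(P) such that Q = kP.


Enumerate multiples of P until we hit Q = (9, 6):
  1P = (7, 11)
  2P = (0, 9)
  3P = (9, 7)
  4P = (1, 3)
  5P = (1, 10)
  6P = (9, 6)
Match found at i = 6.

k = 6


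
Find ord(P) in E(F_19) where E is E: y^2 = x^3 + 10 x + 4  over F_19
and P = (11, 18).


Compute successive multiples of P until we hit O:
  1P = (11, 18)
  2P = (14, 0)
  3P = (11, 1)
  4P = O

ord(P) = 4


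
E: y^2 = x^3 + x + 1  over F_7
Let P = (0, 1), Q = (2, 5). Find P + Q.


P != Q, so use the chord formula.
s = (y2 - y1) / (x2 - x1) = (4) / (2) mod 7 = 2
x3 = s^2 - x1 - x2 mod 7 = 2^2 - 0 - 2 = 2
y3 = s (x1 - x3) - y1 mod 7 = 2 * (0 - 2) - 1 = 2

P + Q = (2, 2)


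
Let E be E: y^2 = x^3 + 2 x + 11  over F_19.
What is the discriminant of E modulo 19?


4 a^3 + 27 b^2 = 4*2^3 + 27*11^2 = 32 + 3267 = 3299
Delta = -16 * (3299) = -52784
Delta mod 19 = 17

Delta = 17 (mod 19)


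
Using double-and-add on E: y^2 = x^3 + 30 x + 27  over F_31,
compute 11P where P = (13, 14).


k = 11 = 1011_2 (binary, LSB first: 1101)
Double-and-add from P = (13, 14):
  bit 0 = 1: acc = O + (13, 14) = (13, 14)
  bit 1 = 1: acc = (13, 14) + (23, 9) = (3, 12)
  bit 2 = 0: acc unchanged = (3, 12)
  bit 3 = 1: acc = (3, 12) + (11, 18) = (4, 26)

11P = (4, 26)


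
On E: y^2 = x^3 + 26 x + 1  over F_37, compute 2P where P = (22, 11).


Doubling: s = (3 x1^2 + a) / (2 y1)
s = (3*22^2 + 26) / (2*11) mod 37 = 10
x3 = s^2 - 2 x1 mod 37 = 10^2 - 2*22 = 19
y3 = s (x1 - x3) - y1 mod 37 = 10 * (22 - 19) - 11 = 19

2P = (19, 19)


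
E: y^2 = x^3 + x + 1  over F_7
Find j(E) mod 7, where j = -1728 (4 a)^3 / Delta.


Delta = -16(4 a^3 + 27 b^2) mod 7 = 1
-1728 * (4 a)^3 = -1728 * (4*1)^3 mod 7 = 1
j = 1 * 1^(-1) mod 7 = 1

j = 1 (mod 7)


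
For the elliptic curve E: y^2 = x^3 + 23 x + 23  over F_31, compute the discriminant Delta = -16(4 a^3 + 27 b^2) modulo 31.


4 a^3 + 27 b^2 = 4*23^3 + 27*23^2 = 48668 + 14283 = 62951
Delta = -16 * (62951) = -1007216
Delta mod 31 = 5

Delta = 5 (mod 31)


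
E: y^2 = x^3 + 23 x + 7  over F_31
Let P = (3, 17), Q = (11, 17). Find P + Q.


P != Q, so use the chord formula.
s = (y2 - y1) / (x2 - x1) = (0) / (8) mod 31 = 0
x3 = s^2 - x1 - x2 mod 31 = 0^2 - 3 - 11 = 17
y3 = s (x1 - x3) - y1 mod 31 = 0 * (3 - 17) - 17 = 14

P + Q = (17, 14)


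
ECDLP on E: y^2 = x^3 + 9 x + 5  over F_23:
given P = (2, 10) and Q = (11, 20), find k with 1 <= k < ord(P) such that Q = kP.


Enumerate multiples of P until we hit Q = (11, 20):
  1P = (2, 10)
  2P = (22, 15)
  3P = (12, 22)
  4P = (4, 6)
  5P = (21, 5)
  6P = (3, 6)
  7P = (11, 3)
  8P = (16, 6)
  9P = (14, 0)
  10P = (16, 17)
  11P = (11, 20)
Match found at i = 11.

k = 11


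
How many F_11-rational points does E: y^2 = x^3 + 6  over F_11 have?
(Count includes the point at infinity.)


For each x in F_11, count y with y^2 = x^3 + 0 x + 6 mod 11:
  x = 2: RHS = 3, y in [5, 6]  -> 2 point(s)
  x = 3: RHS = 0, y in [0]  -> 1 point(s)
  x = 4: RHS = 4, y in [2, 9]  -> 2 point(s)
  x = 8: RHS = 1, y in [1, 10]  -> 2 point(s)
  x = 9: RHS = 9, y in [3, 8]  -> 2 point(s)
  x = 10: RHS = 5, y in [4, 7]  -> 2 point(s)
Affine points: 11. Add the point at infinity: total = 12.

#E(F_11) = 12


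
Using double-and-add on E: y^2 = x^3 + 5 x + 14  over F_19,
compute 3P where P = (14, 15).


k = 3 = 11_2 (binary, LSB first: 11)
Double-and-add from P = (14, 15):
  bit 0 = 1: acc = O + (14, 15) = (14, 15)
  bit 1 = 1: acc = (14, 15) + (15, 14) = (10, 0)

3P = (10, 0)


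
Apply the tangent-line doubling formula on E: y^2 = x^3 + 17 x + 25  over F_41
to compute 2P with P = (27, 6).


Doubling: s = (3 x1^2 + a) / (2 y1)
s = (3*27^2 + 17) / (2*6) mod 41 = 6
x3 = s^2 - 2 x1 mod 41 = 6^2 - 2*27 = 23
y3 = s (x1 - x3) - y1 mod 41 = 6 * (27 - 23) - 6 = 18

2P = (23, 18)


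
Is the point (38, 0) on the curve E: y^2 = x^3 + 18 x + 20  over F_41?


Check whether y^2 = x^3 + 18 x + 20 (mod 41) for (x, y) = (38, 0).
LHS: y^2 = 0^2 mod 41 = 0
RHS: x^3 + 18 x + 20 = 38^3 + 18*38 + 20 mod 41 = 21
LHS != RHS

No, not on the curve


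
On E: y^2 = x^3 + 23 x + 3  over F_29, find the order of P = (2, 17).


Compute successive multiples of P until we hit O:
  1P = (2, 17)
  2P = (16, 1)
  3P = (20, 16)
  4P = (13, 11)
  5P = (27, 23)
  6P = (24, 16)
  7P = (19, 22)
  8P = (12, 21)
  ... (continuing to 24P)
  24P = O

ord(P) = 24


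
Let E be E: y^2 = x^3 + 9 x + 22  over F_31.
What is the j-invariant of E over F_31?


Delta = -16(4 a^3 + 27 b^2) mod 31 = 6
-1728 * (4 a)^3 = -1728 * (4*9)^3 mod 31 = 8
j = 8 * 6^(-1) mod 31 = 22

j = 22 (mod 31)


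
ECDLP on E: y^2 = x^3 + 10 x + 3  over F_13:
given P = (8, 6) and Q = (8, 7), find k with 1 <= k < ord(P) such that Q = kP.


Enumerate multiples of P until we hit Q = (8, 7):
  1P = (8, 6)
  2P = (7, 0)
  3P = (8, 7)
Match found at i = 3.

k = 3


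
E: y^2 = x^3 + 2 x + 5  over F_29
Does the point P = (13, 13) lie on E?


Check whether y^2 = x^3 + 2 x + 5 (mod 29) for (x, y) = (13, 13).
LHS: y^2 = 13^2 mod 29 = 24
RHS: x^3 + 2 x + 5 = 13^3 + 2*13 + 5 mod 29 = 24
LHS = RHS

Yes, on the curve


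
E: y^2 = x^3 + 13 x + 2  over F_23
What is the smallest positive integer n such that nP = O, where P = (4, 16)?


Compute successive multiples of P until we hit O:
  1P = (4, 16)
  2P = (5, 13)
  3P = (0, 18)
  4P = (2, 6)
  5P = (19, 1)
  6P = (1, 4)
  7P = (11, 2)
  8P = (12, 0)
  ... (continuing to 16P)
  16P = O

ord(P) = 16


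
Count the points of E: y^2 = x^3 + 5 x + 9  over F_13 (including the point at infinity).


For each x in F_13, count y with y^2 = x^3 + 5 x + 9 mod 13:
  x = 0: RHS = 9, y in [3, 10]  -> 2 point(s)
  x = 2: RHS = 1, y in [1, 12]  -> 2 point(s)
  x = 3: RHS = 12, y in [5, 8]  -> 2 point(s)
  x = 5: RHS = 3, y in [4, 9]  -> 2 point(s)
  x = 7: RHS = 10, y in [6, 7]  -> 2 point(s)
  x = 9: RHS = 3, y in [4, 9]  -> 2 point(s)
  x = 11: RHS = 4, y in [2, 11]  -> 2 point(s)
  x = 12: RHS = 3, y in [4, 9]  -> 2 point(s)
Affine points: 16. Add the point at infinity: total = 17.

#E(F_13) = 17


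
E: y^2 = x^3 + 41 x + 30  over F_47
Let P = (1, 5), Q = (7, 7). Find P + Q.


P != Q, so use the chord formula.
s = (y2 - y1) / (x2 - x1) = (2) / (6) mod 47 = 16
x3 = s^2 - x1 - x2 mod 47 = 16^2 - 1 - 7 = 13
y3 = s (x1 - x3) - y1 mod 47 = 16 * (1 - 13) - 5 = 38

P + Q = (13, 38)


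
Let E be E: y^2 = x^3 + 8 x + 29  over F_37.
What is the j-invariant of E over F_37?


Delta = -16(4 a^3 + 27 b^2) mod 37 = 5
-1728 * (4 a)^3 = -1728 * (4*8)^3 mod 37 = 31
j = 31 * 5^(-1) mod 37 = 21

j = 21 (mod 37)


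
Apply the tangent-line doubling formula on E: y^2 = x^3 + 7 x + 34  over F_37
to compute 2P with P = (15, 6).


Doubling: s = (3 x1^2 + a) / (2 y1)
s = (3*15^2 + 7) / (2*6) mod 37 = 26
x3 = s^2 - 2 x1 mod 37 = 26^2 - 2*15 = 17
y3 = s (x1 - x3) - y1 mod 37 = 26 * (15 - 17) - 6 = 16

2P = (17, 16)


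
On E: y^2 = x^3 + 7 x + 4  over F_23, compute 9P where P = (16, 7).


k = 9 = 1001_2 (binary, LSB first: 1001)
Double-and-add from P = (16, 7):
  bit 0 = 1: acc = O + (16, 7) = (16, 7)
  bit 1 = 0: acc unchanged = (16, 7)
  bit 2 = 0: acc unchanged = (16, 7)
  bit 3 = 1: acc = (16, 7) + (2, 7) = (5, 16)

9P = (5, 16)


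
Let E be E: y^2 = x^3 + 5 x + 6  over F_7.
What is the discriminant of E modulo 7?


4 a^3 + 27 b^2 = 4*5^3 + 27*6^2 = 500 + 972 = 1472
Delta = -16 * (1472) = -23552
Delta mod 7 = 3

Delta = 3 (mod 7)


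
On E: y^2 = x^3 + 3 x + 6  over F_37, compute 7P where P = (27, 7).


k = 7 = 111_2 (binary, LSB first: 111)
Double-and-add from P = (27, 7):
  bit 0 = 1: acc = O + (27, 7) = (27, 7)
  bit 1 = 1: acc = (27, 7) + (11, 1) = (24, 8)
  bit 2 = 1: acc = (24, 8) + (19, 15) = (30, 30)

7P = (30, 30)


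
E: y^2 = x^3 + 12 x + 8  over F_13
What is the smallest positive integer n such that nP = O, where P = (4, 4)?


Compute successive multiples of P until we hit O:
  1P = (4, 4)
  2P = (6, 7)
  3P = (2, 12)
  4P = (10, 7)
  5P = (9, 0)
  6P = (10, 6)
  7P = (2, 1)
  8P = (6, 6)
  ... (continuing to 10P)
  10P = O

ord(P) = 10


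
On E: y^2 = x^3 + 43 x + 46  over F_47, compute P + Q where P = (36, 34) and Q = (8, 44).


P != Q, so use the chord formula.
s = (y2 - y1) / (x2 - x1) = (10) / (19) mod 47 = 3
x3 = s^2 - x1 - x2 mod 47 = 3^2 - 36 - 8 = 12
y3 = s (x1 - x3) - y1 mod 47 = 3 * (36 - 12) - 34 = 38

P + Q = (12, 38)


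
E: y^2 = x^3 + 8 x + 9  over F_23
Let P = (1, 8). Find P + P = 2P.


Doubling: s = (3 x1^2 + a) / (2 y1)
s = (3*1^2 + 8) / (2*8) mod 23 = 5
x3 = s^2 - 2 x1 mod 23 = 5^2 - 2*1 = 0
y3 = s (x1 - x3) - y1 mod 23 = 5 * (1 - 0) - 8 = 20

2P = (0, 20)


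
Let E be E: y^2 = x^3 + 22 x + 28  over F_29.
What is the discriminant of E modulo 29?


4 a^3 + 27 b^2 = 4*22^3 + 27*28^2 = 42592 + 21168 = 63760
Delta = -16 * (63760) = -1020160
Delta mod 29 = 2

Delta = 2 (mod 29)


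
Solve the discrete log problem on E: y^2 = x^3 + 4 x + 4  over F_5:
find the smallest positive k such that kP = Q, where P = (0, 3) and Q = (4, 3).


Enumerate multiples of P until we hit Q = (4, 3):
  1P = (0, 3)
  2P = (1, 3)
  3P = (4, 2)
  4P = (2, 0)
  5P = (4, 3)
Match found at i = 5.

k = 5


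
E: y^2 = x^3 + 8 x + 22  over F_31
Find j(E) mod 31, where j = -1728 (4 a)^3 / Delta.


Delta = -16(4 a^3 + 27 b^2) mod 31 = 6
-1728 * (4 a)^3 = -1728 * (4*8)^3 mod 31 = 8
j = 8 * 6^(-1) mod 31 = 22

j = 22 (mod 31)


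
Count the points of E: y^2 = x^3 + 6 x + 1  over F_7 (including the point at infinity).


For each x in F_7, count y with y^2 = x^3 + 6 x + 1 mod 7:
  x = 0: RHS = 1, y in [1, 6]  -> 2 point(s)
  x = 1: RHS = 1, y in [1, 6]  -> 2 point(s)
  x = 2: RHS = 0, y in [0]  -> 1 point(s)
  x = 3: RHS = 4, y in [2, 5]  -> 2 point(s)
  x = 5: RHS = 2, y in [3, 4]  -> 2 point(s)
  x = 6: RHS = 1, y in [1, 6]  -> 2 point(s)
Affine points: 11. Add the point at infinity: total = 12.

#E(F_7) = 12


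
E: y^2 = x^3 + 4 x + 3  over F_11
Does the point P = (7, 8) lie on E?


Check whether y^2 = x^3 + 4 x + 3 (mod 11) for (x, y) = (7, 8).
LHS: y^2 = 8^2 mod 11 = 9
RHS: x^3 + 4 x + 3 = 7^3 + 4*7 + 3 mod 11 = 0
LHS != RHS

No, not on the curve


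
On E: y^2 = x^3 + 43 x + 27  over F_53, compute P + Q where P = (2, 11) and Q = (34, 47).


P != Q, so use the chord formula.
s = (y2 - y1) / (x2 - x1) = (36) / (32) mod 53 = 21
x3 = s^2 - x1 - x2 mod 53 = 21^2 - 2 - 34 = 34
y3 = s (x1 - x3) - y1 mod 53 = 21 * (2 - 34) - 11 = 6

P + Q = (34, 6)


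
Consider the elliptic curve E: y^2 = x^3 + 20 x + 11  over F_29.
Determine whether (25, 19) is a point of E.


Check whether y^2 = x^3 + 20 x + 11 (mod 29) for (x, y) = (25, 19).
LHS: y^2 = 19^2 mod 29 = 13
RHS: x^3 + 20 x + 11 = 25^3 + 20*25 + 11 mod 29 = 12
LHS != RHS

No, not on the curve


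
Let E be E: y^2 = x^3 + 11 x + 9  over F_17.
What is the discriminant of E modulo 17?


4 a^3 + 27 b^2 = 4*11^3 + 27*9^2 = 5324 + 2187 = 7511
Delta = -16 * (7511) = -120176
Delta mod 17 = 14

Delta = 14 (mod 17)


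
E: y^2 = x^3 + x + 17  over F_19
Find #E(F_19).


For each x in F_19, count y with y^2 = x^3 + 1 x + 17 mod 19:
  x = 0: RHS = 17, y in [6, 13]  -> 2 point(s)
  x = 1: RHS = 0, y in [0]  -> 1 point(s)
  x = 3: RHS = 9, y in [3, 16]  -> 2 point(s)
  x = 4: RHS = 9, y in [3, 16]  -> 2 point(s)
  x = 6: RHS = 11, y in [7, 12]  -> 2 point(s)
  x = 7: RHS = 6, y in [5, 14]  -> 2 point(s)
  x = 8: RHS = 5, y in [9, 10]  -> 2 point(s)
  x = 10: RHS = 1, y in [1, 18]  -> 2 point(s)
  x = 12: RHS = 9, y in [3, 16]  -> 2 point(s)
  x = 13: RHS = 4, y in [2, 17]  -> 2 point(s)
  x = 14: RHS = 1, y in [1, 18]  -> 2 point(s)
  x = 15: RHS = 6, y in [5, 14]  -> 2 point(s)
  x = 16: RHS = 6, y in [5, 14]  -> 2 point(s)
  x = 17: RHS = 7, y in [8, 11]  -> 2 point(s)
Affine points: 27. Add the point at infinity: total = 28.

#E(F_19) = 28


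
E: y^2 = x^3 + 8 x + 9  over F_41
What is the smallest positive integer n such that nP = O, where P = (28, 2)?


Compute successive multiples of P until we hit O:
  1P = (28, 2)
  2P = (36, 34)
  3P = (34, 15)
  4P = (19, 38)
  5P = (10, 8)
  6P = (35, 14)
  7P = (37, 6)
  8P = (1, 10)
  ... (continuing to 54P)
  54P = O

ord(P) = 54


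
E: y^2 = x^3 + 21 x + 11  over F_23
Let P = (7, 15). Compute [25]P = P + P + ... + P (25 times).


k = 25 = 11001_2 (binary, LSB first: 10011)
Double-and-add from P = (7, 15):
  bit 0 = 1: acc = O + (7, 15) = (7, 15)
  bit 1 = 0: acc unchanged = (7, 15)
  bit 2 = 0: acc unchanged = (7, 15)
  bit 3 = 1: acc = (7, 15) + (20, 6) = (9, 20)
  bit 4 = 1: acc = (9, 20) + (22, 9) = (10, 18)

25P = (10, 18)


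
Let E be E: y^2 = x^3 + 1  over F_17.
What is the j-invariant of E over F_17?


Delta = -16(4 a^3 + 27 b^2) mod 17 = 10
-1728 * (4 a)^3 = -1728 * (4*0)^3 mod 17 = 0
j = 0 * 10^(-1) mod 17 = 0

j = 0 (mod 17)


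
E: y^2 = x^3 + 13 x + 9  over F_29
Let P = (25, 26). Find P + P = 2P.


Doubling: s = (3 x1^2 + a) / (2 y1)
s = (3*25^2 + 13) / (2*26) mod 29 = 14
x3 = s^2 - 2 x1 mod 29 = 14^2 - 2*25 = 1
y3 = s (x1 - x3) - y1 mod 29 = 14 * (25 - 1) - 26 = 20

2P = (1, 20)


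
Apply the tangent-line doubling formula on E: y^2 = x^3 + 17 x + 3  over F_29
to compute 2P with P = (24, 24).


Doubling: s = (3 x1^2 + a) / (2 y1)
s = (3*24^2 + 17) / (2*24) mod 29 = 14
x3 = s^2 - 2 x1 mod 29 = 14^2 - 2*24 = 3
y3 = s (x1 - x3) - y1 mod 29 = 14 * (24 - 3) - 24 = 9

2P = (3, 9)


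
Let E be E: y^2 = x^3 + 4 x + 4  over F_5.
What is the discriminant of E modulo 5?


4 a^3 + 27 b^2 = 4*4^3 + 27*4^2 = 256 + 432 = 688
Delta = -16 * (688) = -11008
Delta mod 5 = 2

Delta = 2 (mod 5)


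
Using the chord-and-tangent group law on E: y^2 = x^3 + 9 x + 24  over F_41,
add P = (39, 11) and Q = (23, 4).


P != Q, so use the chord formula.
s = (y2 - y1) / (x2 - x1) = (34) / (25) mod 41 = 3
x3 = s^2 - x1 - x2 mod 41 = 3^2 - 39 - 23 = 29
y3 = s (x1 - x3) - y1 mod 41 = 3 * (39 - 29) - 11 = 19

P + Q = (29, 19)


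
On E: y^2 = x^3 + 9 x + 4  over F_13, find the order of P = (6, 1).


Compute successive multiples of P until we hit O:
  1P = (6, 1)
  2P = (1, 12)
  3P = (2, 11)
  4P = (8, 4)
  5P = (11, 11)
  6P = (0, 11)
  7P = (4, 0)
  8P = (0, 2)
  ... (continuing to 14P)
  14P = O

ord(P) = 14


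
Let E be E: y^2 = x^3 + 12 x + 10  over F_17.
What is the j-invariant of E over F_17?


Delta = -16(4 a^3 + 27 b^2) mod 17 = 7
-1728 * (4 a)^3 = -1728 * (4*12)^3 mod 17 = 8
j = 8 * 7^(-1) mod 17 = 6

j = 6 (mod 17)


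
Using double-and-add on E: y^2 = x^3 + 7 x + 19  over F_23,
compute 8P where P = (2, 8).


k = 8 = 1000_2 (binary, LSB first: 0001)
Double-and-add from P = (2, 8):
  bit 0 = 0: acc unchanged = O
  bit 1 = 0: acc unchanged = O
  bit 2 = 0: acc unchanged = O
  bit 3 = 1: acc = O + (1, 21) = (1, 21)

8P = (1, 21)


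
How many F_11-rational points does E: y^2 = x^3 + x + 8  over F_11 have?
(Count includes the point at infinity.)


For each x in F_11, count y with y^2 = x^3 + 1 x + 8 mod 11:
  x = 3: RHS = 5, y in [4, 7]  -> 2 point(s)
  x = 8: RHS = 0, y in [0]  -> 1 point(s)
  x = 9: RHS = 9, y in [3, 8]  -> 2 point(s)
Affine points: 5. Add the point at infinity: total = 6.

#E(F_11) = 6


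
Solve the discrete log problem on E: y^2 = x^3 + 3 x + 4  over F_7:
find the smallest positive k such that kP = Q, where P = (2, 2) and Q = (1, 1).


Enumerate multiples of P until we hit Q = (1, 1):
  1P = (2, 2)
  2P = (0, 2)
  3P = (5, 5)
  4P = (1, 6)
  5P = (6, 0)
  6P = (1, 1)
Match found at i = 6.

k = 6


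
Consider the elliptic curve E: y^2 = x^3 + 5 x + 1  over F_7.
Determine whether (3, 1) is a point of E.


Check whether y^2 = x^3 + 5 x + 1 (mod 7) for (x, y) = (3, 1).
LHS: y^2 = 1^2 mod 7 = 1
RHS: x^3 + 5 x + 1 = 3^3 + 5*3 + 1 mod 7 = 1
LHS = RHS

Yes, on the curve


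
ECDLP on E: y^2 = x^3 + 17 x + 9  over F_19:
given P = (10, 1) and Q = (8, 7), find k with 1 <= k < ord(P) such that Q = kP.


Enumerate multiples of P until we hit Q = (8, 7):
  1P = (10, 1)
  2P = (8, 12)
  3P = (17, 9)
  4P = (3, 7)
  5P = (11, 8)
  6P = (9, 6)
  7P = (6, 17)
  8P = (0, 16)
  9P = (16, 8)
  10P = (16, 11)
  11P = (0, 3)
  12P = (6, 2)
  13P = (9, 13)
  14P = (11, 11)
  15P = (3, 12)
  16P = (17, 10)
  17P = (8, 7)
Match found at i = 17.

k = 17


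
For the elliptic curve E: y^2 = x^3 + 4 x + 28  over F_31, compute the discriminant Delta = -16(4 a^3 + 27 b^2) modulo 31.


4 a^3 + 27 b^2 = 4*4^3 + 27*28^2 = 256 + 21168 = 21424
Delta = -16 * (21424) = -342784
Delta mod 31 = 14

Delta = 14 (mod 31)


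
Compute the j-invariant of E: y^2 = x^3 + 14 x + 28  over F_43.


Delta = -16(4 a^3 + 27 b^2) mod 43 = 19
-1728 * (4 a)^3 = -1728 * (4*14)^3 mod 43 = 11
j = 11 * 19^(-1) mod 43 = 30

j = 30 (mod 43)


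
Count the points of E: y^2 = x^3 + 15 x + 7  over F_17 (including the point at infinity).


For each x in F_17, count y with y^2 = x^3 + 15 x + 7 mod 17:
  x = 7: RHS = 13, y in [8, 9]  -> 2 point(s)
  x = 9: RHS = 4, y in [2, 15]  -> 2 point(s)
  x = 10: RHS = 1, y in [1, 16]  -> 2 point(s)
  x = 13: RHS = 2, y in [6, 11]  -> 2 point(s)
  x = 16: RHS = 8, y in [5, 12]  -> 2 point(s)
Affine points: 10. Add the point at infinity: total = 11.

#E(F_17) = 11


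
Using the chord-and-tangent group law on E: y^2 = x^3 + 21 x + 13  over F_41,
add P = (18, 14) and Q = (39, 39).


P != Q, so use the chord formula.
s = (y2 - y1) / (x2 - x1) = (25) / (21) mod 41 = 9
x3 = s^2 - x1 - x2 mod 41 = 9^2 - 18 - 39 = 24
y3 = s (x1 - x3) - y1 mod 41 = 9 * (18 - 24) - 14 = 14

P + Q = (24, 14)


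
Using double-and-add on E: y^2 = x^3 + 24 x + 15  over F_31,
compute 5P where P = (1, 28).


k = 5 = 101_2 (binary, LSB first: 101)
Double-and-add from P = (1, 28):
  bit 0 = 1: acc = O + (1, 28) = (1, 28)
  bit 1 = 0: acc unchanged = (1, 28)
  bit 2 = 1: acc = (1, 28) + (26, 24) = (1, 3)

5P = (1, 3)


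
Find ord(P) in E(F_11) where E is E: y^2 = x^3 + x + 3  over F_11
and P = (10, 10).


Compute successive multiples of P until we hit O:
  1P = (10, 10)
  2P = (6, 4)
  3P = (0, 5)
  4P = (4, 4)
  5P = (9, 2)
  6P = (1, 7)
  7P = (5, 10)
  8P = (7, 1)
  ... (continuing to 18P)
  18P = O

ord(P) = 18


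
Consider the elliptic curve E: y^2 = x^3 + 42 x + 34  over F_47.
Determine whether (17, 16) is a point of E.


Check whether y^2 = x^3 + 42 x + 34 (mod 47) for (x, y) = (17, 16).
LHS: y^2 = 16^2 mod 47 = 21
RHS: x^3 + 42 x + 34 = 17^3 + 42*17 + 34 mod 47 = 21
LHS = RHS

Yes, on the curve


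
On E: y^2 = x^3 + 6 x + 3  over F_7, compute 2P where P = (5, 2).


Doubling: s = (3 x1^2 + a) / (2 y1)
s = (3*5^2 + 6) / (2*2) mod 7 = 1
x3 = s^2 - 2 x1 mod 7 = 1^2 - 2*5 = 5
y3 = s (x1 - x3) - y1 mod 7 = 1 * (5 - 5) - 2 = 5

2P = (5, 5)


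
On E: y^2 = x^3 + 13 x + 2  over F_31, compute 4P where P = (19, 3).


k = 4 = 100_2 (binary, LSB first: 001)
Double-and-add from P = (19, 3):
  bit 0 = 0: acc unchanged = O
  bit 1 = 0: acc unchanged = O
  bit 2 = 1: acc = O + (19, 28) = (19, 28)

4P = (19, 28)


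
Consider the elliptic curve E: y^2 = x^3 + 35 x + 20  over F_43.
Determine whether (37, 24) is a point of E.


Check whether y^2 = x^3 + 35 x + 20 (mod 43) for (x, y) = (37, 24).
LHS: y^2 = 24^2 mod 43 = 17
RHS: x^3 + 35 x + 20 = 37^3 + 35*37 + 20 mod 43 = 24
LHS != RHS

No, not on the curve


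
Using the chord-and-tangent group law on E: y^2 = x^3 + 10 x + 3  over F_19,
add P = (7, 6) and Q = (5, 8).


P != Q, so use the chord formula.
s = (y2 - y1) / (x2 - x1) = (2) / (17) mod 19 = 18
x3 = s^2 - x1 - x2 mod 19 = 18^2 - 7 - 5 = 8
y3 = s (x1 - x3) - y1 mod 19 = 18 * (7 - 8) - 6 = 14

P + Q = (8, 14)


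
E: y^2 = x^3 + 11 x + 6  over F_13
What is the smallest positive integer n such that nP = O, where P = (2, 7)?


Compute successive multiples of P until we hit O:
  1P = (2, 7)
  2P = (5, 2)
  3P = (3, 12)
  4P = (7, 7)
  5P = (4, 6)
  6P = (4, 7)
  7P = (7, 6)
  8P = (3, 1)
  ... (continuing to 11P)
  11P = O

ord(P) = 11


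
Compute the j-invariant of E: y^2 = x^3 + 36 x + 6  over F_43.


Delta = -16(4 a^3 + 27 b^2) mod 43 = 36
-1728 * (4 a)^3 = -1728 * (4*36)^3 mod 43 = 4
j = 4 * 36^(-1) mod 43 = 24

j = 24 (mod 43)


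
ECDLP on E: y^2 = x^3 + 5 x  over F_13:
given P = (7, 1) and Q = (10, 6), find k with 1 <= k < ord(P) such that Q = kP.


Enumerate multiples of P until we hit Q = (10, 6):
  1P = (7, 1)
  2P = (3, 4)
  3P = (6, 8)
  4P = (10, 7)
  5P = (0, 0)
  6P = (10, 6)
Match found at i = 6.

k = 6


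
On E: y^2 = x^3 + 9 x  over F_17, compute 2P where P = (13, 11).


Doubling: s = (3 x1^2 + a) / (2 y1)
s = (3*13^2 + 9) / (2*11) mod 17 = 8
x3 = s^2 - 2 x1 mod 17 = 8^2 - 2*13 = 4
y3 = s (x1 - x3) - y1 mod 17 = 8 * (13 - 4) - 11 = 10

2P = (4, 10)


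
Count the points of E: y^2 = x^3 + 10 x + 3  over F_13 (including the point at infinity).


For each x in F_13, count y with y^2 = x^3 + 10 x + 3 mod 13:
  x = 0: RHS = 3, y in [4, 9]  -> 2 point(s)
  x = 1: RHS = 1, y in [1, 12]  -> 2 point(s)
  x = 4: RHS = 3, y in [4, 9]  -> 2 point(s)
  x = 5: RHS = 9, y in [3, 10]  -> 2 point(s)
  x = 7: RHS = 0, y in [0]  -> 1 point(s)
  x = 8: RHS = 10, y in [6, 7]  -> 2 point(s)
  x = 9: RHS = 3, y in [4, 9]  -> 2 point(s)
  x = 11: RHS = 1, y in [1, 12]  -> 2 point(s)
Affine points: 15. Add the point at infinity: total = 16.

#E(F_13) = 16


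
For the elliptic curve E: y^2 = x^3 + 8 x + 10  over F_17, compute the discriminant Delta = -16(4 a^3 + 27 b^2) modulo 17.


4 a^3 + 27 b^2 = 4*8^3 + 27*10^2 = 2048 + 2700 = 4748
Delta = -16 * (4748) = -75968
Delta mod 17 = 5

Delta = 5 (mod 17)


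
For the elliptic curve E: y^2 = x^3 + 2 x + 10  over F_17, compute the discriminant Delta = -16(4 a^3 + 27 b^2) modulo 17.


4 a^3 + 27 b^2 = 4*2^3 + 27*10^2 = 32 + 2700 = 2732
Delta = -16 * (2732) = -43712
Delta mod 17 = 12

Delta = 12 (mod 17)


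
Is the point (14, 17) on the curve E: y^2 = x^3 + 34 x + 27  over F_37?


Check whether y^2 = x^3 + 34 x + 27 (mod 37) for (x, y) = (14, 17).
LHS: y^2 = 17^2 mod 37 = 30
RHS: x^3 + 34 x + 27 = 14^3 + 34*14 + 27 mod 37 = 28
LHS != RHS

No, not on the curve


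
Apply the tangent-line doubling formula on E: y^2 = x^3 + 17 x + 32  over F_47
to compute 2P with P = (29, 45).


Doubling: s = (3 x1^2 + a) / (2 y1)
s = (3*29^2 + 17) / (2*45) mod 47 = 23
x3 = s^2 - 2 x1 mod 47 = 23^2 - 2*29 = 1
y3 = s (x1 - x3) - y1 mod 47 = 23 * (29 - 1) - 45 = 35

2P = (1, 35)


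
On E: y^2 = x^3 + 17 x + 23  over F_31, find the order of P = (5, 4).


Compute successive multiples of P until we hit O:
  1P = (5, 4)
  2P = (6, 0)
  3P = (5, 27)
  4P = O

ord(P) = 4


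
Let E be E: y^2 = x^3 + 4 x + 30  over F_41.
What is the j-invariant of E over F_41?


Delta = -16(4 a^3 + 27 b^2) mod 41 = 7
-1728 * (4 a)^3 = -1728 * (4*4)^3 mod 41 = 24
j = 24 * 7^(-1) mod 41 = 21

j = 21 (mod 41)


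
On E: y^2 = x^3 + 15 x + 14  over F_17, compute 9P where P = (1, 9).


k = 9 = 1001_2 (binary, LSB first: 1001)
Double-and-add from P = (1, 9):
  bit 0 = 1: acc = O + (1, 9) = (1, 9)
  bit 1 = 0: acc unchanged = (1, 9)
  bit 2 = 0: acc unchanged = (1, 9)
  bit 3 = 1: acc = (1, 9) + (10, 12) = (8, 0)

9P = (8, 0)


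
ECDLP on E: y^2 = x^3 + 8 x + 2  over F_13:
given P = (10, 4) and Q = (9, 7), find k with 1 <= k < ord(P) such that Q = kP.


Enumerate multiples of P until we hit Q = (9, 7):
  1P = (10, 4)
  2P = (3, 12)
  3P = (9, 6)
  4P = (11, 11)
  5P = (2, 0)
  6P = (11, 2)
  7P = (9, 7)
Match found at i = 7.

k = 7


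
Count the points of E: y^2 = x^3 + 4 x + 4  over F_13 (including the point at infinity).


For each x in F_13, count y with y^2 = x^3 + 4 x + 4 mod 13:
  x = 0: RHS = 4, y in [2, 11]  -> 2 point(s)
  x = 1: RHS = 9, y in [3, 10]  -> 2 point(s)
  x = 3: RHS = 4, y in [2, 11]  -> 2 point(s)
  x = 6: RHS = 10, y in [6, 7]  -> 2 point(s)
  x = 10: RHS = 4, y in [2, 11]  -> 2 point(s)
  x = 11: RHS = 1, y in [1, 12]  -> 2 point(s)
  x = 12: RHS = 12, y in [5, 8]  -> 2 point(s)
Affine points: 14. Add the point at infinity: total = 15.

#E(F_13) = 15


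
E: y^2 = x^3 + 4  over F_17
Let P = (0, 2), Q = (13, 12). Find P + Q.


P != Q, so use the chord formula.
s = (y2 - y1) / (x2 - x1) = (10) / (13) mod 17 = 6
x3 = s^2 - x1 - x2 mod 17 = 6^2 - 0 - 13 = 6
y3 = s (x1 - x3) - y1 mod 17 = 6 * (0 - 6) - 2 = 13

P + Q = (6, 13)


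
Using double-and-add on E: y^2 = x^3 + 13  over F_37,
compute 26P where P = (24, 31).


k = 26 = 11010_2 (binary, LSB first: 01011)
Double-and-add from P = (24, 31):
  bit 0 = 0: acc unchanged = O
  bit 1 = 1: acc = O + (5, 8) = (5, 8)
  bit 2 = 0: acc unchanged = (5, 8)
  bit 3 = 1: acc = (5, 8) + (3, 15) = (32, 31)
  bit 4 = 1: acc = (32, 31) + (27, 30) = (18, 31)

26P = (18, 31)


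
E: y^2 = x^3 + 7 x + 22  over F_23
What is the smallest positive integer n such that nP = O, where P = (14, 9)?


Compute successive multiples of P until we hit O:
  1P = (14, 9)
  2P = (11, 2)
  3P = (6, 2)
  4P = (7, 0)
  5P = (6, 21)
  6P = (11, 21)
  7P = (14, 14)
  8P = O

ord(P) = 8


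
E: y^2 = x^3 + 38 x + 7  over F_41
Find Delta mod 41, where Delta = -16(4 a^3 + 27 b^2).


4 a^3 + 27 b^2 = 4*38^3 + 27*7^2 = 219488 + 1323 = 220811
Delta = -16 * (220811) = -3532976
Delta mod 41 = 35

Delta = 35 (mod 41)


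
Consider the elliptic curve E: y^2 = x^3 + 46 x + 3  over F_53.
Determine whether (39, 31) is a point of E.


Check whether y^2 = x^3 + 46 x + 3 (mod 53) for (x, y) = (39, 31).
LHS: y^2 = 31^2 mod 53 = 7
RHS: x^3 + 46 x + 3 = 39^3 + 46*39 + 3 mod 53 = 7
LHS = RHS

Yes, on the curve


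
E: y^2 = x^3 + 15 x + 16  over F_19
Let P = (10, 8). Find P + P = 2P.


Doubling: s = (3 x1^2 + a) / (2 y1)
s = (3*10^2 + 15) / (2*8) mod 19 = 9
x3 = s^2 - 2 x1 mod 19 = 9^2 - 2*10 = 4
y3 = s (x1 - x3) - y1 mod 19 = 9 * (10 - 4) - 8 = 8

2P = (4, 8)


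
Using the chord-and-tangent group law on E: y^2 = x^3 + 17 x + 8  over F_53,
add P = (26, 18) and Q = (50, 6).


P != Q, so use the chord formula.
s = (y2 - y1) / (x2 - x1) = (41) / (24) mod 53 = 26
x3 = s^2 - x1 - x2 mod 53 = 26^2 - 26 - 50 = 17
y3 = s (x1 - x3) - y1 mod 53 = 26 * (26 - 17) - 18 = 4

P + Q = (17, 4)


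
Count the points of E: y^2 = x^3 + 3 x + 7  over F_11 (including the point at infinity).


For each x in F_11, count y with y^2 = x^3 + 3 x + 7 mod 11:
  x = 1: RHS = 0, y in [0]  -> 1 point(s)
  x = 5: RHS = 4, y in [2, 9]  -> 2 point(s)
  x = 8: RHS = 4, y in [2, 9]  -> 2 point(s)
  x = 9: RHS = 4, y in [2, 9]  -> 2 point(s)
  x = 10: RHS = 3, y in [5, 6]  -> 2 point(s)
Affine points: 9. Add the point at infinity: total = 10.

#E(F_11) = 10
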